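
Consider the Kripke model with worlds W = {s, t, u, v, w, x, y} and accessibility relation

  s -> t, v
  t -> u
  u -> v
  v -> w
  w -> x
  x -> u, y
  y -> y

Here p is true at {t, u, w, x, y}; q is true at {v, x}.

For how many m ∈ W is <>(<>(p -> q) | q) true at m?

6

s: successors {t, v}; <>(p -> q) | q there: t:F, v:T. ✓
t: successors {u}; <>(p -> q) | q there: u:T. ✓
u: successors {v}; <>(p -> q) | q there: v:T. ✓
v: successors {w}; <>(p -> q) | q there: w:T. ✓
w: successors {x}; <>(p -> q) | q there: x:T. ✓
x: successors {u, y}; <>(p -> q) | q there: u:T, y:F. ✓
y: successors {y}; <>(p -> q) | q there: y:F. ✗
Satisfying worlds: {s, t, u, v, w, x}.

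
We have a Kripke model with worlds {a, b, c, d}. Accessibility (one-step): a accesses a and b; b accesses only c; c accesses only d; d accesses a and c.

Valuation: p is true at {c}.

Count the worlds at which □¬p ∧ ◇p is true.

a: □¬p is T, ◇p is F. ✗
b: □¬p is F, ◇p is T. ✗
c: □¬p is T, ◇p is F. ✗
d: □¬p is F, ◇p is T. ✗
Satisfying worlds: ∅.

0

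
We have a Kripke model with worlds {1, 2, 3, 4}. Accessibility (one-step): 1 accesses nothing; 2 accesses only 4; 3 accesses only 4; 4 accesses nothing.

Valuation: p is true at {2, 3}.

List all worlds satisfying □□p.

1: no successors, so □□p holds vacuously. ✓
2: successors {4}; □p there: 4:T. ✓
3: successors {4}; □p there: 4:T. ✓
4: no successors, so □□p holds vacuously. ✓

{1, 2, 3, 4}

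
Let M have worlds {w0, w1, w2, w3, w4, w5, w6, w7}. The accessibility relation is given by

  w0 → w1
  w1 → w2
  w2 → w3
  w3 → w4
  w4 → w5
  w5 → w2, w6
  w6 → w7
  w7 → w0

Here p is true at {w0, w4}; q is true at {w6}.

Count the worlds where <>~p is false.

2

w0: successors {w1}; ~p there: w1:T. ✓
w1: successors {w2}; ~p there: w2:T. ✓
w2: successors {w3}; ~p there: w3:T. ✓
w3: successors {w4}; ~p there: w4:F. ✗
w4: successors {w5}; ~p there: w5:T. ✓
w5: successors {w2, w6}; ~p there: w2:T, w6:T. ✓
w6: successors {w7}; ~p there: w7:T. ✓
w7: successors {w0}; ~p there: w0:F. ✗
Satisfying worlds: {w0, w1, w2, w4, w5, w6}.
So <>~p fails at the other 2 worlds.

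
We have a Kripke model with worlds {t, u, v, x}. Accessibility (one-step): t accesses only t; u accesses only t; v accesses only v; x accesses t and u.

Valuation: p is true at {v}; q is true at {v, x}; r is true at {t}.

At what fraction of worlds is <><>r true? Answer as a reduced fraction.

t: successors {t}; <>r there: t:T. ✓
u: successors {t}; <>r there: t:T. ✓
v: successors {v}; <>r there: v:F. ✗
x: successors {t, u}; <>r there: t:T, u:T. ✓
That's 3 of 4 worlds, so 3/4.

3/4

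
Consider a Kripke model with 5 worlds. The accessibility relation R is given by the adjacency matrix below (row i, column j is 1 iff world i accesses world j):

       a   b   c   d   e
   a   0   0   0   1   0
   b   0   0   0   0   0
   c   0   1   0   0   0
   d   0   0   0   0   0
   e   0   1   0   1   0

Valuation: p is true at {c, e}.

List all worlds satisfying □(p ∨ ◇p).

{b, d}

a: successors {d}; p ∨ ◇p there: d:F. ✗
b: no successors, so □(p ∨ ◇p) holds vacuously. ✓
c: successors {b}; p ∨ ◇p there: b:F. ✗
d: no successors, so □(p ∨ ◇p) holds vacuously. ✓
e: successors {b, d}; p ∨ ◇p there: b:F, d:F. ✗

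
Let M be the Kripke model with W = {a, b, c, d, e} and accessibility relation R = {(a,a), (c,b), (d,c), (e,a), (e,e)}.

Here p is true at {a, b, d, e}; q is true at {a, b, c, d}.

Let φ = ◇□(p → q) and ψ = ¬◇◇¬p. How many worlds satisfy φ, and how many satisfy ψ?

4 and 5

For ◇□(p → q):
a: successors {a}; □(p → q) there: a:T. ✓
b: no successors, so ◇□(p → q) fails. ✗
c: successors {b}; □(p → q) there: b:T. ✓
d: successors {c}; □(p → q) there: c:T. ✓
e: successors {a, e}; □(p → q) there: a:T, e:F. ✓
— 4 worlds.
For ¬◇◇¬p:
a: ◇◇¬p is F. ✓
b: ◇◇¬p is F. ✓
c: ◇◇¬p is F. ✓
d: ◇◇¬p is F. ✓
e: ◇◇¬p is F. ✓
— 5 worlds.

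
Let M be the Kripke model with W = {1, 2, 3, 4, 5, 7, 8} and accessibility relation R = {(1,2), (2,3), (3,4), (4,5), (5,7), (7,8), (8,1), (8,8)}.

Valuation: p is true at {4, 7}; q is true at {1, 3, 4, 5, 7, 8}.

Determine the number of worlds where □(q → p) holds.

1: successors {2}; q → p there: 2:T. ✓
2: successors {3}; q → p there: 3:F. ✗
3: successors {4}; q → p there: 4:T. ✓
4: successors {5}; q → p there: 5:F. ✗
5: successors {7}; q → p there: 7:T. ✓
7: successors {8}; q → p there: 8:F. ✗
8: successors {1, 8}; q → p there: 1:F, 8:F. ✗
Satisfying worlds: {1, 3, 5}.

3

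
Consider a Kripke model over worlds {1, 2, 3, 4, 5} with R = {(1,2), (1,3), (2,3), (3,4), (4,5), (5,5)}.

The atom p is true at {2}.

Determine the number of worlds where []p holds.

1: successors {2, 3}; p there: 2:T, 3:F. ✗
2: successors {3}; p there: 3:F. ✗
3: successors {4}; p there: 4:F. ✗
4: successors {5}; p there: 5:F. ✗
5: successors {5}; p there: 5:F. ✗
Satisfying worlds: ∅.

0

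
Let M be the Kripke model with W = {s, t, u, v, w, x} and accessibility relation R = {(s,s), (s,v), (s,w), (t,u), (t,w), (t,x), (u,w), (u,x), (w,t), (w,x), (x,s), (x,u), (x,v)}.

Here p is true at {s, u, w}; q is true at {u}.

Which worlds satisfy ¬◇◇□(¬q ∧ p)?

{v}

s: ◇◇□(¬q ∧ p) is T. ✗
t: ◇◇□(¬q ∧ p) is T. ✗
u: ◇◇□(¬q ∧ p) is T. ✗
v: ◇◇□(¬q ∧ p) is F. ✓
w: ◇◇□(¬q ∧ p) is T. ✗
x: ◇◇□(¬q ∧ p) is T. ✗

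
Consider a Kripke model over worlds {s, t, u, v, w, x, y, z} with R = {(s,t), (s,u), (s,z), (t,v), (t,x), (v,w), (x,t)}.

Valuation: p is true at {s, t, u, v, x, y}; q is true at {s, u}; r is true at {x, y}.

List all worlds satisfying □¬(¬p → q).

{u, v, w, y, z}

s: successors {t, u, z}; ¬(¬p → q) there: t:F, u:F, z:T. ✗
t: successors {v, x}; ¬(¬p → q) there: v:F, x:F. ✗
u: no successors, so □¬(¬p → q) holds vacuously. ✓
v: successors {w}; ¬(¬p → q) there: w:T. ✓
w: no successors, so □¬(¬p → q) holds vacuously. ✓
x: successors {t}; ¬(¬p → q) there: t:F. ✗
y: no successors, so □¬(¬p → q) holds vacuously. ✓
z: no successors, so □¬(¬p → q) holds vacuously. ✓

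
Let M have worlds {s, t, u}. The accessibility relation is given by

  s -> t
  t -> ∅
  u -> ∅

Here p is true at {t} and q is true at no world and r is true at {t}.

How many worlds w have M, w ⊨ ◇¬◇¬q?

1

s: successors {t}; ¬◇¬q there: t:T. ✓
t: no successors, so ◇¬◇¬q fails. ✗
u: no successors, so ◇¬◇¬q fails. ✗
Satisfying worlds: {s}.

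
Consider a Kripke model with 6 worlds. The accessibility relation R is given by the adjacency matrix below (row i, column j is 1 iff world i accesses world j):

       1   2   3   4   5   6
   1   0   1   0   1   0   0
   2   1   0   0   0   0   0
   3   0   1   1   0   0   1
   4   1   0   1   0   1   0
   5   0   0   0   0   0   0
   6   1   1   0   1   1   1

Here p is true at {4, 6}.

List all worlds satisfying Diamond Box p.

{4, 6}

1: successors {2, 4}; Box p there: 2:F, 4:F. ✗
2: successors {1}; Box p there: 1:F. ✗
3: successors {2, 3, 6}; Box p there: 2:F, 3:F, 6:F. ✗
4: successors {1, 3, 5}; Box p there: 1:F, 3:F, 5:T. ✓
5: no successors, so Diamond Box p fails. ✗
6: successors {1, 2, 4, 5, 6}; Box p there: 1:F, 2:F, 4:F, 5:T, 6:F. ✓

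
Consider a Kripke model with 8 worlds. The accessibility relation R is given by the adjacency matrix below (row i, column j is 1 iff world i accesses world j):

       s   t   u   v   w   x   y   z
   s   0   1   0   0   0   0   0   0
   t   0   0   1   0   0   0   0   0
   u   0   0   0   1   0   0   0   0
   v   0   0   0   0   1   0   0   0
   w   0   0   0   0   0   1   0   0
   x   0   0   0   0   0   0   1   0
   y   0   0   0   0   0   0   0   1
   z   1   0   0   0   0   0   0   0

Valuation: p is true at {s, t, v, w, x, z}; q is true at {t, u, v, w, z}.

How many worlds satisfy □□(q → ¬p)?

4

s: successors {t}; □(q → ¬p) there: t:T. ✓
t: successors {u}; □(q → ¬p) there: u:F. ✗
u: successors {v}; □(q → ¬p) there: v:F. ✗
v: successors {w}; □(q → ¬p) there: w:T. ✓
w: successors {x}; □(q → ¬p) there: x:T. ✓
x: successors {y}; □(q → ¬p) there: y:F. ✗
y: successors {z}; □(q → ¬p) there: z:T. ✓
z: successors {s}; □(q → ¬p) there: s:F. ✗
Satisfying worlds: {s, v, w, y}.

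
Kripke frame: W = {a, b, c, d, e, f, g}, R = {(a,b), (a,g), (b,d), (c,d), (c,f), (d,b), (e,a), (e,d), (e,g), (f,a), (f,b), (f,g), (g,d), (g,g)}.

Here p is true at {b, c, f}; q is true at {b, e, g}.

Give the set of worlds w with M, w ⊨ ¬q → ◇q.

{a, b, d, e, f, g}

a: ¬q is T, ◇q is T. ✓
b: ¬q is F, ◇q is F. ✓
c: ¬q is T, ◇q is F. ✗
d: ¬q is T, ◇q is T. ✓
e: ¬q is F, ◇q is T. ✓
f: ¬q is T, ◇q is T. ✓
g: ¬q is F, ◇q is T. ✓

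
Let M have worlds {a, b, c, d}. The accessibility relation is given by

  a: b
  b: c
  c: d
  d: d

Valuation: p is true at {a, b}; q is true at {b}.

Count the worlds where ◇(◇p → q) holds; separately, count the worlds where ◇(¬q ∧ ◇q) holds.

4 and 0

For ◇(◇p → q):
a: successors {b}; ◇p → q there: b:T. ✓
b: successors {c}; ◇p → q there: c:T. ✓
c: successors {d}; ◇p → q there: d:T. ✓
d: successors {d}; ◇p → q there: d:T. ✓
— 4 worlds.
For ◇(¬q ∧ ◇q):
a: successors {b}; ¬q ∧ ◇q there: b:F. ✗
b: successors {c}; ¬q ∧ ◇q there: c:F. ✗
c: successors {d}; ¬q ∧ ◇q there: d:F. ✗
d: successors {d}; ¬q ∧ ◇q there: d:F. ✗
— 0 worlds.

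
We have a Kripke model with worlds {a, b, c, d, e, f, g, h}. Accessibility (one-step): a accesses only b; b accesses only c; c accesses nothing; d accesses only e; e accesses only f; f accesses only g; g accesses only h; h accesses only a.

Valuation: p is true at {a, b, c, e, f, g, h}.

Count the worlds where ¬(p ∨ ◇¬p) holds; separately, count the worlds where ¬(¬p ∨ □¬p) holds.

1 and 6

For ¬(p ∨ ◇¬p):
a: p ∨ ◇¬p is T. ✗
b: p ∨ ◇¬p is T. ✗
c: p ∨ ◇¬p is T. ✗
d: p ∨ ◇¬p is F. ✓
e: p ∨ ◇¬p is T. ✗
f: p ∨ ◇¬p is T. ✗
g: p ∨ ◇¬p is T. ✗
h: p ∨ ◇¬p is T. ✗
— 1 world.
For ¬(¬p ∨ □¬p):
a: ¬p ∨ □¬p is F. ✓
b: ¬p ∨ □¬p is F. ✓
c: ¬p ∨ □¬p is T. ✗
d: ¬p ∨ □¬p is T. ✗
e: ¬p ∨ □¬p is F. ✓
f: ¬p ∨ □¬p is F. ✓
g: ¬p ∨ □¬p is F. ✓
h: ¬p ∨ □¬p is F. ✓
— 6 worlds.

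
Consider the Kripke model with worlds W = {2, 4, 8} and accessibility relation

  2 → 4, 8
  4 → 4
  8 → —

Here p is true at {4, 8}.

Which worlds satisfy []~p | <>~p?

{8}

2: []~p is F, <>~p is F. ✗
4: []~p is F, <>~p is F. ✗
8: []~p is T, <>~p is F. ✓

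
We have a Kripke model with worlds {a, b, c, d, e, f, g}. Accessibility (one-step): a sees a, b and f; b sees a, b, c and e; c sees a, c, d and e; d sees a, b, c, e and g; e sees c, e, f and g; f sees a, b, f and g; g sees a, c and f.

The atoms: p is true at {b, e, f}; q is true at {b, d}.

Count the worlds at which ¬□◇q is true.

a: □◇q is T. ✗
b: □◇q is F. ✓
c: □◇q is F. ✓
d: □◇q is F. ✓
e: □◇q is F. ✓
f: □◇q is F. ✓
g: □◇q is T. ✗
Satisfying worlds: {b, c, d, e, f}.

5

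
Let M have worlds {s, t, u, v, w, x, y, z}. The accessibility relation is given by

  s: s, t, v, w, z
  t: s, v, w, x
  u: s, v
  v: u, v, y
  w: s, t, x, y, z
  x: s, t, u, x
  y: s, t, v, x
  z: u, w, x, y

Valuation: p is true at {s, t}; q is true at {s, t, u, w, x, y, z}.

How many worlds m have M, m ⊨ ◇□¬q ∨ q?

s: ◇□¬q is F, q is T. ✓
t: ◇□¬q is F, q is T. ✓
u: ◇□¬q is F, q is T. ✓
v: ◇□¬q is F, q is F. ✗
w: ◇□¬q is F, q is T. ✓
x: ◇□¬q is F, q is T. ✓
y: ◇□¬q is F, q is T. ✓
z: ◇□¬q is F, q is T. ✓
Satisfying worlds: {s, t, u, w, x, y, z}.

7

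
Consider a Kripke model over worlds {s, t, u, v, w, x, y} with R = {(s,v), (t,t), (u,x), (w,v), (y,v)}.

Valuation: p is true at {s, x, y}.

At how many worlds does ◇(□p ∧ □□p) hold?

4

s: successors {v}; □p ∧ □□p there: v:T. ✓
t: successors {t}; □p ∧ □□p there: t:F. ✗
u: successors {x}; □p ∧ □□p there: x:T. ✓
v: no successors, so ◇(□p ∧ □□p) fails. ✗
w: successors {v}; □p ∧ □□p there: v:T. ✓
x: no successors, so ◇(□p ∧ □□p) fails. ✗
y: successors {v}; □p ∧ □□p there: v:T. ✓
Satisfying worlds: {s, u, w, y}.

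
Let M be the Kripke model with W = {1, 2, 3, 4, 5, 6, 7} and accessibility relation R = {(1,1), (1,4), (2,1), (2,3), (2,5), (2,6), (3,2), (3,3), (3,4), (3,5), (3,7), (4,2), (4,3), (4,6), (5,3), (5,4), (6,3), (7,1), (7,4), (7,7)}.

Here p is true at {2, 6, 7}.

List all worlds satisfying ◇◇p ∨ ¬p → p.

1: ◇◇p ∨ ¬p is T, p is F. ✗
2: ◇◇p ∨ ¬p is T, p is T. ✓
3: ◇◇p ∨ ¬p is T, p is F. ✗
4: ◇◇p ∨ ¬p is T, p is F. ✗
5: ◇◇p ∨ ¬p is T, p is F. ✗
6: ◇◇p ∨ ¬p is T, p is T. ✓
7: ◇◇p ∨ ¬p is T, p is T. ✓

{2, 6, 7}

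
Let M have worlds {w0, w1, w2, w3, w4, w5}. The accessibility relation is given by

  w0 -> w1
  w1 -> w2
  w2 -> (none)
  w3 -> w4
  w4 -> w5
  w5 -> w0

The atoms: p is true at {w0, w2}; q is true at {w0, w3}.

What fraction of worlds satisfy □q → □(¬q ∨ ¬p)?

w0: □q is F, □(¬q ∨ ¬p) is T. ✓
w1: □q is F, □(¬q ∨ ¬p) is T. ✓
w2: □q is T, □(¬q ∨ ¬p) is T. ✓
w3: □q is F, □(¬q ∨ ¬p) is T. ✓
w4: □q is F, □(¬q ∨ ¬p) is T. ✓
w5: □q is T, □(¬q ∨ ¬p) is F. ✗
That's 5 of 6 worlds, so 5/6.

5/6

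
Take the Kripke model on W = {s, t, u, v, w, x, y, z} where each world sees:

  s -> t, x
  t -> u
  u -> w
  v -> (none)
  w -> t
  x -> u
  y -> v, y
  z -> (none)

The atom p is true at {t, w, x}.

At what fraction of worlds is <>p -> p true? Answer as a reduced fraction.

s: <>p is T, p is F. ✗
t: <>p is F, p is T. ✓
u: <>p is T, p is F. ✗
v: <>p is F, p is F. ✓
w: <>p is T, p is T. ✓
x: <>p is F, p is T. ✓
y: <>p is F, p is F. ✓
z: <>p is F, p is F. ✓
That's 6 of 8 worlds, so 6/8 = 3/4.

3/4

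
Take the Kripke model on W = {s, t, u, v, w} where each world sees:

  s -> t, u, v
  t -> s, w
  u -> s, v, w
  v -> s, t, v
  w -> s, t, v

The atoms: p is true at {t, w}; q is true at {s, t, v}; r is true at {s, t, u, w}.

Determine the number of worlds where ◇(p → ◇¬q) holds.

5

s: successors {t, u, v}; p → ◇¬q there: t:T, u:T, v:T. ✓
t: successors {s, w}; p → ◇¬q there: s:T, w:F. ✓
u: successors {s, v, w}; p → ◇¬q there: s:T, v:T, w:F. ✓
v: successors {s, t, v}; p → ◇¬q there: s:T, t:T, v:T. ✓
w: successors {s, t, v}; p → ◇¬q there: s:T, t:T, v:T. ✓
Satisfying worlds: {s, t, u, v, w}.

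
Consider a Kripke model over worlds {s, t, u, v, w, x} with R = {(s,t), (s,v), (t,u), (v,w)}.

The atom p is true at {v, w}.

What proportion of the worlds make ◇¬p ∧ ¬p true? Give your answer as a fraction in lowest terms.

s: ◇¬p is T, ¬p is T. ✓
t: ◇¬p is T, ¬p is T. ✓
u: ◇¬p is F, ¬p is T. ✗
v: ◇¬p is F, ¬p is F. ✗
w: ◇¬p is F, ¬p is F. ✗
x: ◇¬p is F, ¬p is T. ✗
That's 2 of 6 worlds, so 2/6 = 1/3.

1/3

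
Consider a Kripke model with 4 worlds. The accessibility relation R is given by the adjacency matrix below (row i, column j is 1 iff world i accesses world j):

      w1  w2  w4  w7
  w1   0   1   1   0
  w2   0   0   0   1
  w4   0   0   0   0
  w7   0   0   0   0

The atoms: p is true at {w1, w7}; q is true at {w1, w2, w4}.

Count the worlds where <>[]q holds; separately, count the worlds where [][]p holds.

For <>[]q:
w1: successors {w2, w4}; []q there: w2:F, w4:T. ✓
w2: successors {w7}; []q there: w7:T. ✓
w4: no successors, so <>[]q fails. ✗
w7: no successors, so <>[]q fails. ✗
— 2 worlds.
For [][]p:
w1: successors {w2, w4}; []p there: w2:T, w4:T. ✓
w2: successors {w7}; []p there: w7:T. ✓
w4: no successors, so [][]p holds vacuously. ✓
w7: no successors, so [][]p holds vacuously. ✓
— 4 worlds.

2 and 4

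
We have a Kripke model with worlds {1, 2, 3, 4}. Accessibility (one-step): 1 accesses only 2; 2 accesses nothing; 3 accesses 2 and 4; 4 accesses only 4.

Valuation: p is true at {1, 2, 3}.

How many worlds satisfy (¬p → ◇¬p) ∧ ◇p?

1: ¬p → ◇¬p is T, ◇p is T. ✓
2: ¬p → ◇¬p is T, ◇p is F. ✗
3: ¬p → ◇¬p is T, ◇p is T. ✓
4: ¬p → ◇¬p is T, ◇p is F. ✗
Satisfying worlds: {1, 3}.

2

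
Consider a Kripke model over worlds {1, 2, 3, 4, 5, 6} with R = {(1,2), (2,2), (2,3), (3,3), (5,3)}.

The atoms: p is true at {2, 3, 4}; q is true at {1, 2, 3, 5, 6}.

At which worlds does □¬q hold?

1: successors {2}; ¬q there: 2:F. ✗
2: successors {2, 3}; ¬q there: 2:F, 3:F. ✗
3: successors {3}; ¬q there: 3:F. ✗
4: no successors, so □¬q holds vacuously. ✓
5: successors {3}; ¬q there: 3:F. ✗
6: no successors, so □¬q holds vacuously. ✓

{4, 6}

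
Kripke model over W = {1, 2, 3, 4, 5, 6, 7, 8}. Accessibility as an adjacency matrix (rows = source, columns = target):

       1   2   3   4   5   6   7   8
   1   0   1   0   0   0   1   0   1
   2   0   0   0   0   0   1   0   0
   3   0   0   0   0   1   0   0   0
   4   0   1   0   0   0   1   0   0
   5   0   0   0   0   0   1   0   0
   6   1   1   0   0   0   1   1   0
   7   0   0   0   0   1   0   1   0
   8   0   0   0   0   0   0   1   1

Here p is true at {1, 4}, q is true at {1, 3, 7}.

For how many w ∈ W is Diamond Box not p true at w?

6

1: successors {2, 6, 8}; Box not p there: 2:T, 6:F, 8:T. ✓
2: successors {6}; Box not p there: 6:F. ✗
3: successors {5}; Box not p there: 5:T. ✓
4: successors {2, 6}; Box not p there: 2:T, 6:F. ✓
5: successors {6}; Box not p there: 6:F. ✗
6: successors {1, 2, 6, 7}; Box not p there: 1:T, 2:T, 6:F, 7:T. ✓
7: successors {5, 7}; Box not p there: 5:T, 7:T. ✓
8: successors {7, 8}; Box not p there: 7:T, 8:T. ✓
Satisfying worlds: {1, 3, 4, 6, 7, 8}.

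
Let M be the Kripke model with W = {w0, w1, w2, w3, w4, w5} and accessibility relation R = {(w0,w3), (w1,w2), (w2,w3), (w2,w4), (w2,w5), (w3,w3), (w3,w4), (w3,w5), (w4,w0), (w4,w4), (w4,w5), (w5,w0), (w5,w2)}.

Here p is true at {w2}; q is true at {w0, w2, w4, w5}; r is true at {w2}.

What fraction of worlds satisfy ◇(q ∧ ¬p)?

2/3

w0: successors {w3}; q ∧ ¬p there: w3:F. ✗
w1: successors {w2}; q ∧ ¬p there: w2:F. ✗
w2: successors {w3, w4, w5}; q ∧ ¬p there: w3:F, w4:T, w5:T. ✓
w3: successors {w3, w4, w5}; q ∧ ¬p there: w3:F, w4:T, w5:T. ✓
w4: successors {w0, w4, w5}; q ∧ ¬p there: w0:T, w4:T, w5:T. ✓
w5: successors {w0, w2}; q ∧ ¬p there: w0:T, w2:F. ✓
That's 4 of 6 worlds, so 4/6 = 2/3.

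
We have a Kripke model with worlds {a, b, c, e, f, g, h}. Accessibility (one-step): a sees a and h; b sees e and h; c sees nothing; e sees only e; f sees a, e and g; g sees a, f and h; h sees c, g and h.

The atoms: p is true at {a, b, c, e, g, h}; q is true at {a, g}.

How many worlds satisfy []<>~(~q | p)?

1

a: successors {a, h}; <>~(~q | p) there: a:F, h:F. ✗
b: successors {e, h}; <>~(~q | p) there: e:F, h:F. ✗
c: no successors, so []<>~(~q | p) holds vacuously. ✓
e: successors {e}; <>~(~q | p) there: e:F. ✗
f: successors {a, e, g}; <>~(~q | p) there: a:F, e:F, g:F. ✗
g: successors {a, f, h}; <>~(~q | p) there: a:F, f:F, h:F. ✗
h: successors {c, g, h}; <>~(~q | p) there: c:F, g:F, h:F. ✗
Satisfying worlds: {c}.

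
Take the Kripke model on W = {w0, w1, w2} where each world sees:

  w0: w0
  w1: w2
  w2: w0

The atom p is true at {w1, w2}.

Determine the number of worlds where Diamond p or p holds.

2

w0: Diamond p is F, p is F. ✗
w1: Diamond p is T, p is T. ✓
w2: Diamond p is F, p is T. ✓
Satisfying worlds: {w1, w2}.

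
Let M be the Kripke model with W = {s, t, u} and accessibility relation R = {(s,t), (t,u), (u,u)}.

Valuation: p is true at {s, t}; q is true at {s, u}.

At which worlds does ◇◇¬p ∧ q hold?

s: ◇◇¬p is T, q is T. ✓
t: ◇◇¬p is T, q is F. ✗
u: ◇◇¬p is T, q is T. ✓

{s, u}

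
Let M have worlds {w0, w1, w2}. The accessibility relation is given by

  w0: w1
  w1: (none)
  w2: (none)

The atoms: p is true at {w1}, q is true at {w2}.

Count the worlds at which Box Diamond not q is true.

2

w0: successors {w1}; Diamond not q there: w1:F. ✗
w1: no successors, so Box Diamond not q holds vacuously. ✓
w2: no successors, so Box Diamond not q holds vacuously. ✓
Satisfying worlds: {w1, w2}.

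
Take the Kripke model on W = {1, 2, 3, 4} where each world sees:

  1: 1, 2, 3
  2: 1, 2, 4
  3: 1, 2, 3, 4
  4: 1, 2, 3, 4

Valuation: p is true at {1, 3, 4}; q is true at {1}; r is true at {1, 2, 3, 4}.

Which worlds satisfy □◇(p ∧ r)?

1: successors {1, 2, 3}; ◇(p ∧ r) there: 1:T, 2:T, 3:T. ✓
2: successors {1, 2, 4}; ◇(p ∧ r) there: 1:T, 2:T, 4:T. ✓
3: successors {1, 2, 3, 4}; ◇(p ∧ r) there: 1:T, 2:T, 3:T, 4:T. ✓
4: successors {1, 2, 3, 4}; ◇(p ∧ r) there: 1:T, 2:T, 3:T, 4:T. ✓

{1, 2, 3, 4}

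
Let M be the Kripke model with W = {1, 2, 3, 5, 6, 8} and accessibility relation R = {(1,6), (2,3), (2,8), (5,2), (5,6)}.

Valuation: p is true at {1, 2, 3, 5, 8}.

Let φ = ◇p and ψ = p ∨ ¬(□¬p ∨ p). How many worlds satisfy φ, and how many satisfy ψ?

2 and 5

For ◇p:
1: successors {6}; p there: 6:F. ✗
2: successors {3, 8}; p there: 3:T, 8:T. ✓
3: no successors, so ◇p fails. ✗
5: successors {2, 6}; p there: 2:T, 6:F. ✓
6: no successors, so ◇p fails. ✗
8: no successors, so ◇p fails. ✗
— 2 worlds.
For p ∨ ¬(□¬p ∨ p):
1: p is T, ¬(□¬p ∨ p) is F. ✓
2: p is T, ¬(□¬p ∨ p) is F. ✓
3: p is T, ¬(□¬p ∨ p) is F. ✓
5: p is T, ¬(□¬p ∨ p) is F. ✓
6: p is F, ¬(□¬p ∨ p) is F. ✗
8: p is T, ¬(□¬p ∨ p) is F. ✓
— 5 worlds.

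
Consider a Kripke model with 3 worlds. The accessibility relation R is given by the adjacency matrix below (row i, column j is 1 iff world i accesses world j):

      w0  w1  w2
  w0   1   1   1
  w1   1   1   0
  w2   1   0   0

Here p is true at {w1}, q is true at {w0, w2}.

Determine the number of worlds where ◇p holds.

2

w0: successors {w0, w1, w2}; p there: w0:F, w1:T, w2:F. ✓
w1: successors {w0, w1}; p there: w0:F, w1:T. ✓
w2: successors {w0}; p there: w0:F. ✗
Satisfying worlds: {w0, w1}.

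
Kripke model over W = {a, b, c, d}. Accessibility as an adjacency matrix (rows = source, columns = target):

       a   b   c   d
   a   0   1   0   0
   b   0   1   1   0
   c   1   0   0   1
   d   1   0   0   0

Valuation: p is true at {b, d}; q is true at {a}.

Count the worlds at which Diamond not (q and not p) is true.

a: successors {b}; not (q and not p) there: b:T. ✓
b: successors {b, c}; not (q and not p) there: b:T, c:T. ✓
c: successors {a, d}; not (q and not p) there: a:F, d:T. ✓
d: successors {a}; not (q and not p) there: a:F. ✗
Satisfying worlds: {a, b, c}.

3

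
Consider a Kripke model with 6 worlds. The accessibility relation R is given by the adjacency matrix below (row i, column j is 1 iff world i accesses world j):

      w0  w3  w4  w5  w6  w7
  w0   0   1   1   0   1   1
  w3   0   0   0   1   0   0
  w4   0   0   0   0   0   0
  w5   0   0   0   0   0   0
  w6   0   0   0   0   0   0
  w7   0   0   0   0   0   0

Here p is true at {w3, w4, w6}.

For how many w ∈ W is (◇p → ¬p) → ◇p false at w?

5

w0: ◇p → ¬p is T, ◇p is T. ✓
w3: ◇p → ¬p is T, ◇p is F. ✗
w4: ◇p → ¬p is T, ◇p is F. ✗
w5: ◇p → ¬p is T, ◇p is F. ✗
w6: ◇p → ¬p is T, ◇p is F. ✗
w7: ◇p → ¬p is T, ◇p is F. ✗
Satisfying worlds: {w0}.
So (◇p → ¬p) → ◇p fails at the other 5 worlds.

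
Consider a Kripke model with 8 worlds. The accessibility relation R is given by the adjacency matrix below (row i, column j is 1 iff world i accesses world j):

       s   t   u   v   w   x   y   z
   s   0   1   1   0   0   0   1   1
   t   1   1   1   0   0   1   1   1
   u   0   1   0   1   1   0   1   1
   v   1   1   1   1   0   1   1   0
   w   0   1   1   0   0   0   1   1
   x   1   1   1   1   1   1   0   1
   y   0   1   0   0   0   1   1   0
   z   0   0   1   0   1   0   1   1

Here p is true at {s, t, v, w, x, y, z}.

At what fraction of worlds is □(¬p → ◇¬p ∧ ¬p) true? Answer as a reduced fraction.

s: successors {t, u, y, z}; ¬p → ◇¬p ∧ ¬p there: t:T, u:F, y:T, z:T. ✗
t: successors {s, t, u, x, y, z}; ¬p → ◇¬p ∧ ¬p there: s:T, t:T, u:F, x:T, y:T, z:T. ✗
u: successors {t, v, w, y, z}; ¬p → ◇¬p ∧ ¬p there: t:T, v:T, w:T, y:T, z:T. ✓
v: successors {s, t, u, v, x, y}; ¬p → ◇¬p ∧ ¬p there: s:T, t:T, u:F, v:T, x:T, y:T. ✗
w: successors {t, u, y, z}; ¬p → ◇¬p ∧ ¬p there: t:T, u:F, y:T, z:T. ✗
x: successors {s, t, u, v, w, x, z}; ¬p → ◇¬p ∧ ¬p there: s:T, t:T, u:F, v:T, w:T, x:T, z:T. ✗
y: successors {t, x, y}; ¬p → ◇¬p ∧ ¬p there: t:T, x:T, y:T. ✓
z: successors {u, w, y, z}; ¬p → ◇¬p ∧ ¬p there: u:F, w:T, y:T, z:T. ✗
That's 2 of 8 worlds, so 2/8 = 1/4.

1/4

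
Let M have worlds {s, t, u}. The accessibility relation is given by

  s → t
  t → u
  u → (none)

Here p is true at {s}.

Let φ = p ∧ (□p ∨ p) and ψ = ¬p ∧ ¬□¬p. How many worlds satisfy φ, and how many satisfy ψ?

For p ∧ (□p ∨ p):
s: p is T, □p ∨ p is T. ✓
t: p is F, □p ∨ p is F. ✗
u: p is F, □p ∨ p is T. ✗
— 1 world.
For ¬p ∧ ¬□¬p:
s: ¬p is F, ¬□¬p is F. ✗
t: ¬p is T, ¬□¬p is F. ✗
u: ¬p is T, ¬□¬p is F. ✗
— 0 worlds.

1 and 0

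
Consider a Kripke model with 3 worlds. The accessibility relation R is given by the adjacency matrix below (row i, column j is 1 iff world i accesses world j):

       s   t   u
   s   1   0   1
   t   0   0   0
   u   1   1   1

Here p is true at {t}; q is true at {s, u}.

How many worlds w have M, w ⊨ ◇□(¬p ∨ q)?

2

s: successors {s, u}; □(¬p ∨ q) there: s:T, u:F. ✓
t: no successors, so ◇□(¬p ∨ q) fails. ✗
u: successors {s, t, u}; □(¬p ∨ q) there: s:T, t:T, u:F. ✓
Satisfying worlds: {s, u}.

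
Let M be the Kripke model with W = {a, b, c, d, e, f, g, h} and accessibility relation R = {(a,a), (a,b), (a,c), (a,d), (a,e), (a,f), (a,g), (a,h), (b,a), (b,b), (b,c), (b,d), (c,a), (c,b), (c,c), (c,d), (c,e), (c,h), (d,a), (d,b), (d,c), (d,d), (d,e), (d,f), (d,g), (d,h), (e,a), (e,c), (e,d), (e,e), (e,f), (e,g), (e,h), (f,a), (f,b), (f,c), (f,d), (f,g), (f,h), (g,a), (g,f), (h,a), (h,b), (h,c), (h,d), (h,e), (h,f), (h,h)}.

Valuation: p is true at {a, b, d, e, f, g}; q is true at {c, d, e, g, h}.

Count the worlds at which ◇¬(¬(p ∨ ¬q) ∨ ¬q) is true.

a: successors {a, b, c, d, e, f, g, h}; ¬(¬(p ∨ ¬q) ∨ ¬q) there: a:F, b:F, c:F, d:T, e:T, f:F, g:T, h:F. ✓
b: successors {a, b, c, d}; ¬(¬(p ∨ ¬q) ∨ ¬q) there: a:F, b:F, c:F, d:T. ✓
c: successors {a, b, c, d, e, h}; ¬(¬(p ∨ ¬q) ∨ ¬q) there: a:F, b:F, c:F, d:T, e:T, h:F. ✓
d: successors {a, b, c, d, e, f, g, h}; ¬(¬(p ∨ ¬q) ∨ ¬q) there: a:F, b:F, c:F, d:T, e:T, f:F, g:T, h:F. ✓
e: successors {a, c, d, e, f, g, h}; ¬(¬(p ∨ ¬q) ∨ ¬q) there: a:F, c:F, d:T, e:T, f:F, g:T, h:F. ✓
f: successors {a, b, c, d, g, h}; ¬(¬(p ∨ ¬q) ∨ ¬q) there: a:F, b:F, c:F, d:T, g:T, h:F. ✓
g: successors {a, f}; ¬(¬(p ∨ ¬q) ∨ ¬q) there: a:F, f:F. ✗
h: successors {a, b, c, d, e, f, h}; ¬(¬(p ∨ ¬q) ∨ ¬q) there: a:F, b:F, c:F, d:T, e:T, f:F, h:F. ✓
Satisfying worlds: {a, b, c, d, e, f, h}.

7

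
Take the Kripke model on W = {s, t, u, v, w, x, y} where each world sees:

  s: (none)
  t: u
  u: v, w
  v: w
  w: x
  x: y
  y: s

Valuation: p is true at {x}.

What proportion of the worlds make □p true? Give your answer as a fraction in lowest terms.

s: no successors, so □p holds vacuously. ✓
t: successors {u}; p there: u:F. ✗
u: successors {v, w}; p there: v:F, w:F. ✗
v: successors {w}; p there: w:F. ✗
w: successors {x}; p there: x:T. ✓
x: successors {y}; p there: y:F. ✗
y: successors {s}; p there: s:F. ✗
That's 2 of 7 worlds, so 2/7.

2/7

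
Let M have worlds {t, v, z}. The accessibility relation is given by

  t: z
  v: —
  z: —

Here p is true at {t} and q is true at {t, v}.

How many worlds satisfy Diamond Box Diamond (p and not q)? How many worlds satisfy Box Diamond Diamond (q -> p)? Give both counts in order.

For Diamond Box Diamond (p and not q):
t: successors {z}; Box Diamond (p and not q) there: z:T. ✓
v: no successors, so Diamond Box Diamond (p and not q) fails. ✗
z: no successors, so Diamond Box Diamond (p and not q) fails. ✗
— 1 world.
For Box Diamond Diamond (q -> p):
t: successors {z}; Diamond Diamond (q -> p) there: z:F. ✗
v: no successors, so Box Diamond Diamond (q -> p) holds vacuously. ✓
z: no successors, so Box Diamond Diamond (q -> p) holds vacuously. ✓
— 2 worlds.

1 and 2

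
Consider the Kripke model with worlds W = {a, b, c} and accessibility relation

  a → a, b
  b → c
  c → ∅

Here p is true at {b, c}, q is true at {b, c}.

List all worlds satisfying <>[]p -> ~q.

{a, c}

a: <>[]p is T, ~q is T. ✓
b: <>[]p is T, ~q is F. ✗
c: <>[]p is F, ~q is F. ✓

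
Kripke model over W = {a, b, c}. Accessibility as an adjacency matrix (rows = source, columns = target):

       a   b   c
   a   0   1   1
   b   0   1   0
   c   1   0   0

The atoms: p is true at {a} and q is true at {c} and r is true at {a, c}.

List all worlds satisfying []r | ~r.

a: []r is F, ~r is F. ✗
b: []r is F, ~r is T. ✓
c: []r is T, ~r is F. ✓

{b, c}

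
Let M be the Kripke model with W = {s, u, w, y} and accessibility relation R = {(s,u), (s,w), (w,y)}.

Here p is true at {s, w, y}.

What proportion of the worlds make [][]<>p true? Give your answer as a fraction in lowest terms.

3/4

s: successors {u, w}; []<>p there: u:T, w:F. ✗
u: no successors, so [][]<>p holds vacuously. ✓
w: successors {y}; []<>p there: y:T. ✓
y: no successors, so [][]<>p holds vacuously. ✓
That's 3 of 4 worlds, so 3/4.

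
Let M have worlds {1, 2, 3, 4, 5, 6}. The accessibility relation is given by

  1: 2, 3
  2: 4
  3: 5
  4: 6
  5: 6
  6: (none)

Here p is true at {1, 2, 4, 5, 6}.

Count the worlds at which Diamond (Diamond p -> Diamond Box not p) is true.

4

1: successors {2, 3}; Diamond p -> Diamond Box not p there: 2:F, 3:F. ✗
2: successors {4}; Diamond p -> Diamond Box not p there: 4:T. ✓
3: successors {5}; Diamond p -> Diamond Box not p there: 5:T. ✓
4: successors {6}; Diamond p -> Diamond Box not p there: 6:T. ✓
5: successors {6}; Diamond p -> Diamond Box not p there: 6:T. ✓
6: no successors, so Diamond (Diamond p -> Diamond Box not p) fails. ✗
Satisfying worlds: {2, 3, 4, 5}.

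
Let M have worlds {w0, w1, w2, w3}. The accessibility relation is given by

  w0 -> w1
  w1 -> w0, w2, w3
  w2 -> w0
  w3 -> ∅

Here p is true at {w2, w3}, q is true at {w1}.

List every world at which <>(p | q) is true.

w0: successors {w1}; p | q there: w1:T. ✓
w1: successors {w0, w2, w3}; p | q there: w0:F, w2:T, w3:T. ✓
w2: successors {w0}; p | q there: w0:F. ✗
w3: no successors, so <>(p | q) fails. ✗

{w0, w1}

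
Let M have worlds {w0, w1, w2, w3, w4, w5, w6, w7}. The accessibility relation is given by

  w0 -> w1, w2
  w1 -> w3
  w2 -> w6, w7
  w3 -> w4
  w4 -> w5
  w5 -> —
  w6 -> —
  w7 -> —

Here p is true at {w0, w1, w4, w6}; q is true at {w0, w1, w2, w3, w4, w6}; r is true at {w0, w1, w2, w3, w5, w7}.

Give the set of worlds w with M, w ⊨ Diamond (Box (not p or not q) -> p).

w0: successors {w1, w2}; Box (not p or not q) -> p there: w1:T, w2:T. ✓
w1: successors {w3}; Box (not p or not q) -> p there: w3:T. ✓
w2: successors {w6, w7}; Box (not p or not q) -> p there: w6:T, w7:F. ✓
w3: successors {w4}; Box (not p or not q) -> p there: w4:T. ✓
w4: successors {w5}; Box (not p or not q) -> p there: w5:F. ✗
w5: no successors, so Diamond (Box (not p or not q) -> p) fails. ✗
w6: no successors, so Diamond (Box (not p or not q) -> p) fails. ✗
w7: no successors, so Diamond (Box (not p or not q) -> p) fails. ✗

{w0, w1, w2, w3}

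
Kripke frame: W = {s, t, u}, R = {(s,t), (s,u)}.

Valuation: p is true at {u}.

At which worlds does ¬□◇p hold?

s: □◇p is F. ✓
t: □◇p is T. ✗
u: □◇p is T. ✗

{s}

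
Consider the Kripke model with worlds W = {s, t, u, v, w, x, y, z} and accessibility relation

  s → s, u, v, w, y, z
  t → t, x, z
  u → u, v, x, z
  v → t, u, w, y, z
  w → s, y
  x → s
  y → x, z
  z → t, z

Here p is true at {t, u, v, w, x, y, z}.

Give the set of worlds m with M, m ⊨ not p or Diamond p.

{s, t, u, v, w, y, z}

s: not p is T, Diamond p is T. ✓
t: not p is F, Diamond p is T. ✓
u: not p is F, Diamond p is T. ✓
v: not p is F, Diamond p is T. ✓
w: not p is F, Diamond p is T. ✓
x: not p is F, Diamond p is F. ✗
y: not p is F, Diamond p is T. ✓
z: not p is F, Diamond p is T. ✓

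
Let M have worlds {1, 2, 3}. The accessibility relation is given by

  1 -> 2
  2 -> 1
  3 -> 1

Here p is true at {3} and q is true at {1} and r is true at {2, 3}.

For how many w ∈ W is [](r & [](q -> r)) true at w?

1: successors {2}; r & [](q -> r) there: 2:F. ✗
2: successors {1}; r & [](q -> r) there: 1:F. ✗
3: successors {1}; r & [](q -> r) there: 1:F. ✗
Satisfying worlds: ∅.

0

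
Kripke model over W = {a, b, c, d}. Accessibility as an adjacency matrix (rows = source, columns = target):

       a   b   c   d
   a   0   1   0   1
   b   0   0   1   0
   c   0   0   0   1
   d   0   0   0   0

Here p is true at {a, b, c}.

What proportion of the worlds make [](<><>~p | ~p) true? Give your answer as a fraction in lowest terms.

a: successors {b, d}; <><>~p | ~p there: b:T, d:T. ✓
b: successors {c}; <><>~p | ~p there: c:F. ✗
c: successors {d}; <><>~p | ~p there: d:T. ✓
d: no successors, so [](<><>~p | ~p) holds vacuously. ✓
That's 3 of 4 worlds, so 3/4.

3/4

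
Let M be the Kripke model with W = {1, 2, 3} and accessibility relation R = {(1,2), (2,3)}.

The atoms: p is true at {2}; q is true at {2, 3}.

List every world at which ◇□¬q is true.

1: successors {2}; □¬q there: 2:F. ✗
2: successors {3}; □¬q there: 3:T. ✓
3: no successors, so ◇□¬q fails. ✗

{2}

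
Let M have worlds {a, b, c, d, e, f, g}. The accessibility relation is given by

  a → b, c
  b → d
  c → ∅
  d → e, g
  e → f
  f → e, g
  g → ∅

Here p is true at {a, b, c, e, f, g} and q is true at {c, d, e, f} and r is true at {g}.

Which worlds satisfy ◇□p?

a: successors {b, c}; □p there: b:F, c:T. ✓
b: successors {d}; □p there: d:T. ✓
c: no successors, so ◇□p fails. ✗
d: successors {e, g}; □p there: e:T, g:T. ✓
e: successors {f}; □p there: f:T. ✓
f: successors {e, g}; □p there: e:T, g:T. ✓
g: no successors, so ◇□p fails. ✗

{a, b, d, e, f}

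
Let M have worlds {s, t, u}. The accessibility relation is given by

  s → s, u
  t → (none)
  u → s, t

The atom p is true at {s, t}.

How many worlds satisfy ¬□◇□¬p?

2

s: □◇□¬p is F. ✓
t: □◇□¬p is T. ✗
u: □◇□¬p is F. ✓
Satisfying worlds: {s, u}.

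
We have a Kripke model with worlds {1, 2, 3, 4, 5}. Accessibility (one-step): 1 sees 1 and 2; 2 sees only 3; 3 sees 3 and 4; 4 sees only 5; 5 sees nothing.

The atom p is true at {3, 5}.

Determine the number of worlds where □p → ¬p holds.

1: □p is F, ¬p is T. ✓
2: □p is T, ¬p is T. ✓
3: □p is F, ¬p is F. ✓
4: □p is T, ¬p is T. ✓
5: □p is T, ¬p is F. ✗
Satisfying worlds: {1, 2, 3, 4}.

4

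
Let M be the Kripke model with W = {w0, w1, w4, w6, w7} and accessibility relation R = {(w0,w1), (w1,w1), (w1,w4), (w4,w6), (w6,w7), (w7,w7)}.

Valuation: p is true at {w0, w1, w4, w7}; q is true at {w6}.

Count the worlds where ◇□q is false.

4

w0: successors {w1}; □q there: w1:F. ✗
w1: successors {w1, w4}; □q there: w1:F, w4:T. ✓
w4: successors {w6}; □q there: w6:F. ✗
w6: successors {w7}; □q there: w7:F. ✗
w7: successors {w7}; □q there: w7:F. ✗
Satisfying worlds: {w1}.
So ◇□q fails at the other 4 worlds.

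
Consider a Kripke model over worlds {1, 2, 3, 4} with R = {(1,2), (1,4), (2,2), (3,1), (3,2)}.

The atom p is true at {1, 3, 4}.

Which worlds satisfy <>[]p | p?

{1, 3, 4}

1: <>[]p is T, p is T. ✓
2: <>[]p is F, p is F. ✗
3: <>[]p is F, p is T. ✓
4: <>[]p is F, p is T. ✓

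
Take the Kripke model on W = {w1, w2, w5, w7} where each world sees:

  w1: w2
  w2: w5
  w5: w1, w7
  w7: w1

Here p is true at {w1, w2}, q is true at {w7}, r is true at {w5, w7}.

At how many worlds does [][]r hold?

1

w1: successors {w2}; []r there: w2:T. ✓
w2: successors {w5}; []r there: w5:F. ✗
w5: successors {w1, w7}; []r there: w1:F, w7:F. ✗
w7: successors {w1}; []r there: w1:F. ✗
Satisfying worlds: {w1}.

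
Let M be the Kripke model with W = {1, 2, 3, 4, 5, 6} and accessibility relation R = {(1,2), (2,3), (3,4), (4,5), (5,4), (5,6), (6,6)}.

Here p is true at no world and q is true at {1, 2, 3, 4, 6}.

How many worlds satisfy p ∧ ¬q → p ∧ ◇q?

6

1: p ∧ ¬q is F, p ∧ ◇q is F. ✓
2: p ∧ ¬q is F, p ∧ ◇q is F. ✓
3: p ∧ ¬q is F, p ∧ ◇q is F. ✓
4: p ∧ ¬q is F, p ∧ ◇q is F. ✓
5: p ∧ ¬q is F, p ∧ ◇q is F. ✓
6: p ∧ ¬q is F, p ∧ ◇q is F. ✓
Satisfying worlds: {1, 2, 3, 4, 5, 6}.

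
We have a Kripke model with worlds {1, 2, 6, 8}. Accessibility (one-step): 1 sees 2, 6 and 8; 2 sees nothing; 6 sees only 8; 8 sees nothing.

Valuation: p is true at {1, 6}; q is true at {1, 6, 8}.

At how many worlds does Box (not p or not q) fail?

1: successors {2, 6, 8}; not p or not q there: 2:T, 6:F, 8:T. ✗
2: no successors, so Box (not p or not q) holds vacuously. ✓
6: successors {8}; not p or not q there: 8:T. ✓
8: no successors, so Box (not p or not q) holds vacuously. ✓
Satisfying worlds: {2, 6, 8}.
So Box (not p or not q) fails at the other 1 world.

1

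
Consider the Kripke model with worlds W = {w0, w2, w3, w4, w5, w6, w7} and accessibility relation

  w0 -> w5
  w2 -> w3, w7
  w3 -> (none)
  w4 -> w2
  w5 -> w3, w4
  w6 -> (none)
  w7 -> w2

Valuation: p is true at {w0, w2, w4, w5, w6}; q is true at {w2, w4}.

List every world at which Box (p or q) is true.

w0: successors {w5}; p or q there: w5:T. ✓
w2: successors {w3, w7}; p or q there: w3:F, w7:F. ✗
w3: no successors, so Box (p or q) holds vacuously. ✓
w4: successors {w2}; p or q there: w2:T. ✓
w5: successors {w3, w4}; p or q there: w3:F, w4:T. ✗
w6: no successors, so Box (p or q) holds vacuously. ✓
w7: successors {w2}; p or q there: w2:T. ✓

{w0, w3, w4, w6, w7}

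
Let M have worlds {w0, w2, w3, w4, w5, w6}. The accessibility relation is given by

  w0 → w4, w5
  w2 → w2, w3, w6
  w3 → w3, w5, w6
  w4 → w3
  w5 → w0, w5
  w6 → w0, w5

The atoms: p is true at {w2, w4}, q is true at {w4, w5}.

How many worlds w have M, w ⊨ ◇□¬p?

w0: successors {w4, w5}; □¬p there: w4:T, w5:T. ✓
w2: successors {w2, w3, w6}; □¬p there: w2:F, w3:T, w6:T. ✓
w3: successors {w3, w5, w6}; □¬p there: w3:T, w5:T, w6:T. ✓
w4: successors {w3}; □¬p there: w3:T. ✓
w5: successors {w0, w5}; □¬p there: w0:F, w5:T. ✓
w6: successors {w0, w5}; □¬p there: w0:F, w5:T. ✓
Satisfying worlds: {w0, w2, w3, w4, w5, w6}.

6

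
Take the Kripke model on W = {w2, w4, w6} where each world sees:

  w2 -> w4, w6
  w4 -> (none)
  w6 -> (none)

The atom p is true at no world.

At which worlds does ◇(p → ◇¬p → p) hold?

w2: successors {w4, w6}; p → ◇¬p → p there: w4:T, w6:T. ✓
w4: no successors, so ◇(p → ◇¬p → p) fails. ✗
w6: no successors, so ◇(p → ◇¬p → p) fails. ✗

{w2}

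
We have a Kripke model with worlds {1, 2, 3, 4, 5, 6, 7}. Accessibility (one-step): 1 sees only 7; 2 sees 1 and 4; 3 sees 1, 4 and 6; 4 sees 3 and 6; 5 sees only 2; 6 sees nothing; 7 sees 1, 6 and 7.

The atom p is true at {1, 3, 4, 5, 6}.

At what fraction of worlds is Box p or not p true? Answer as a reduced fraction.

5/7

1: Box p is F, not p is F. ✗
2: Box p is T, not p is T. ✓
3: Box p is T, not p is F. ✓
4: Box p is T, not p is F. ✓
5: Box p is F, not p is F. ✗
6: Box p is T, not p is F. ✓
7: Box p is F, not p is T. ✓
That's 5 of 7 worlds, so 5/7.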